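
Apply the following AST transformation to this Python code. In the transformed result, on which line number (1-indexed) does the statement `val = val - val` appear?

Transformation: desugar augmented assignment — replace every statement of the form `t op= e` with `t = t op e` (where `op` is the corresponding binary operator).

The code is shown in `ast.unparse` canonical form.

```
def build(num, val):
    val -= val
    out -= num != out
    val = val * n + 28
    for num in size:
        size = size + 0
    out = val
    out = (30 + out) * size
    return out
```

2

Transformed code:
def build(num, val):
    val = val - val
    out = out - (num != out)
    val = val * n + 28
    for num in size:
        size = size + 0
    out = val
    out = (30 + out) * size
    return out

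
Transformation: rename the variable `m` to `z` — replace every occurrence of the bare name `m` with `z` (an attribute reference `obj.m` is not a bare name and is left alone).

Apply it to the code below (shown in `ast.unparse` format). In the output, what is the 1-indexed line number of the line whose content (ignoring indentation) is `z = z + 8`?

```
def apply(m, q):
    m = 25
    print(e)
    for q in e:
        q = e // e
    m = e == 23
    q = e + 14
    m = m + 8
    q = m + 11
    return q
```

8

Transformed code:
def apply(z, q):
    z = 25
    print(e)
    for q in e:
        q = e // e
    z = e == 23
    q = e + 14
    z = z + 8
    q = z + 11
    return q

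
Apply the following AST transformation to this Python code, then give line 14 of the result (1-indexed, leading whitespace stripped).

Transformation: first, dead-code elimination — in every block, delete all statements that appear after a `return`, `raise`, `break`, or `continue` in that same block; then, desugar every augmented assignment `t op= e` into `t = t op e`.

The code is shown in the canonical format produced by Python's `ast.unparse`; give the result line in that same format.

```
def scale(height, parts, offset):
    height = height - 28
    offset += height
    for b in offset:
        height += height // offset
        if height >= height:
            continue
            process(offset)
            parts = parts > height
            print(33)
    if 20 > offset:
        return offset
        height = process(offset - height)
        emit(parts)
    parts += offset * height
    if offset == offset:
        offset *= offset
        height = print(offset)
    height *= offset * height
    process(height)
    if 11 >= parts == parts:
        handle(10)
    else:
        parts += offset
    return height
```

Transformed code:
def scale(height, parts, offset):
    height = height - 28
    offset = offset + height
    for b in offset:
        height = height + height // offset
        if height >= height:
            continue
    if 20 > offset:
        return offset
    parts = parts + offset * height
    if offset == offset:
        offset = offset * offset
        height = print(offset)
    height = height * (offset * height)
    process(height)
    if 11 >= parts == parts:
        handle(10)
    else:
        parts = parts + offset
    return height

height = height * (offset * height)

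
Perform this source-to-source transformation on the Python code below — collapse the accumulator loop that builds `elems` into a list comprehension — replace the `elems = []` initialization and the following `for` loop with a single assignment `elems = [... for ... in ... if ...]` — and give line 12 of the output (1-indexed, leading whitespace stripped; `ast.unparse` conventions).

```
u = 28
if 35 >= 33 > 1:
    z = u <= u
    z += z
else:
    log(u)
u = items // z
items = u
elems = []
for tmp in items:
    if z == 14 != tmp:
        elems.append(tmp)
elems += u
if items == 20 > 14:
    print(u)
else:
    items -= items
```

Transformed code:
u = 28
if 35 >= 33 > 1:
    z = u <= u
    z += z
else:
    log(u)
u = items // z
items = u
elems = [tmp for tmp in items if z == 14 != tmp]
elems += u
if items == 20 > 14:
    print(u)
else:
    items -= items

print(u)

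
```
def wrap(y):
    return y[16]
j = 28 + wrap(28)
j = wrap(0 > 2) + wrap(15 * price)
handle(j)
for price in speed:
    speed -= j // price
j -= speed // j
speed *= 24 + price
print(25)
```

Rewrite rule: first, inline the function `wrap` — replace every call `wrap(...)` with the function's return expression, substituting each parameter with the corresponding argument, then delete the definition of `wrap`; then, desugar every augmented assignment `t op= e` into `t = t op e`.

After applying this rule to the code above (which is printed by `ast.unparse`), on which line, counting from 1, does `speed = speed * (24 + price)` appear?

Transformed code:
j = 28 + 28[16]
j = (0 > 2)[16] + (15 * price)[16]
handle(j)
for price in speed:
    speed = speed - j // price
j = j - speed // j
speed = speed * (24 + price)
print(25)

7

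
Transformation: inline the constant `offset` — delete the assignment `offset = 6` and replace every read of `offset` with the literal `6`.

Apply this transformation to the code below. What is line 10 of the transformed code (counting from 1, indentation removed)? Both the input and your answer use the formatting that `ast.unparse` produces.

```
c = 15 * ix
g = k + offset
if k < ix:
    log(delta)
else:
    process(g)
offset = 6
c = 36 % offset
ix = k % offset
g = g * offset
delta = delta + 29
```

delta = delta + 29

Transformed code:
c = 15 * ix
g = k + 6
if k < ix:
    log(delta)
else:
    process(g)
c = 36 % 6
ix = k % 6
g = g * 6
delta = delta + 29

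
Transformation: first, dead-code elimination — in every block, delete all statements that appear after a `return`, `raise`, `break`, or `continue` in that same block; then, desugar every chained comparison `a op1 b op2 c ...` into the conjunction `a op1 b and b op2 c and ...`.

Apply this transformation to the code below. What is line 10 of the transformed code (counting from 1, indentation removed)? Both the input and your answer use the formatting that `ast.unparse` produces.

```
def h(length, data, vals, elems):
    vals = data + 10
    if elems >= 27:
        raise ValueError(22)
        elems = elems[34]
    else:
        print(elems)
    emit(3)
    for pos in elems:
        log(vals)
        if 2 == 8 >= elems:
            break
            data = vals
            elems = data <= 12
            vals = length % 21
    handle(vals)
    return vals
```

Transformed code:
def h(length, data, vals, elems):
    vals = data + 10
    if elems >= 27:
        raise ValueError(22)
    else:
        print(elems)
    emit(3)
    for pos in elems:
        log(vals)
        if 2 == 8 and 8 >= elems:
            break
    handle(vals)
    return vals

if 2 == 8 and 8 >= elems:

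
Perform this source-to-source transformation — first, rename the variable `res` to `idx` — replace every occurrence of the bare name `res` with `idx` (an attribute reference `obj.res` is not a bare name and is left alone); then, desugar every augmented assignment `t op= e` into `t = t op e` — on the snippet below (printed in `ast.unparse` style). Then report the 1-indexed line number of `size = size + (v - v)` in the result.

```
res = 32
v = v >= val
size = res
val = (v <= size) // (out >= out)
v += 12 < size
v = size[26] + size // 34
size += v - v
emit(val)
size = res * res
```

Transformed code:
idx = 32
v = v >= val
size = idx
val = (v <= size) // (out >= out)
v = v + (12 < size)
v = size[26] + size // 34
size = size + (v - v)
emit(val)
size = idx * idx

7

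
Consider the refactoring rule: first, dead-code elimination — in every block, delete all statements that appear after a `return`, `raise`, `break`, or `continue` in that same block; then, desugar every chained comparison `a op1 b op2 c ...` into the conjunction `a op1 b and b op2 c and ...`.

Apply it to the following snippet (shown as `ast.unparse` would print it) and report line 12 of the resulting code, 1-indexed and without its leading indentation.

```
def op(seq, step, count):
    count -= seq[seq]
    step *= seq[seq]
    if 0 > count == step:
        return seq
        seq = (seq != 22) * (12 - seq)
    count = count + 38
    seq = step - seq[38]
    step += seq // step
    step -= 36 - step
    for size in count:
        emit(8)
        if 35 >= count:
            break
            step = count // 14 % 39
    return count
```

Transformed code:
def op(seq, step, count):
    count -= seq[seq]
    step *= seq[seq]
    if 0 > count and count == step:
        return seq
    count = count + 38
    seq = step - seq[38]
    step += seq // step
    step -= 36 - step
    for size in count:
        emit(8)
        if 35 >= count:
            break
    return count

if 35 >= count:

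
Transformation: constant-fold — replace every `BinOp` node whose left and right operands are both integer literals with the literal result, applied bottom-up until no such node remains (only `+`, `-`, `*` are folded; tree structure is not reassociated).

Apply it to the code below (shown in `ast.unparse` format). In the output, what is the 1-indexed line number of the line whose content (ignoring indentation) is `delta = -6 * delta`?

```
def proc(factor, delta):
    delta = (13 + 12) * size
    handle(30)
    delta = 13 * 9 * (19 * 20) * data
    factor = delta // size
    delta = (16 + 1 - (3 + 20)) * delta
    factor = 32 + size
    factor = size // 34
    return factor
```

Transformed code:
def proc(factor, delta):
    delta = 25 * size
    handle(30)
    delta = 44460 * data
    factor = delta // size
    delta = -6 * delta
    factor = 32 + size
    factor = size // 34
    return factor

6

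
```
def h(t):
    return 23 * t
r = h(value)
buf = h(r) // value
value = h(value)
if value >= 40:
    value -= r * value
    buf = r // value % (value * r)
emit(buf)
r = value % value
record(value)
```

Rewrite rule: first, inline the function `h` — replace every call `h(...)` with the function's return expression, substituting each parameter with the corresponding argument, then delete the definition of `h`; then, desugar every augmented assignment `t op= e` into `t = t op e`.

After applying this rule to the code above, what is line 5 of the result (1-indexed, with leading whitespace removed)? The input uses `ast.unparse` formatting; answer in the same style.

Transformed code:
r = 23 * value
buf = 23 * r // value
value = 23 * value
if value >= 40:
    value = value - r * value
    buf = r // value % (value * r)
emit(buf)
r = value % value
record(value)

value = value - r * value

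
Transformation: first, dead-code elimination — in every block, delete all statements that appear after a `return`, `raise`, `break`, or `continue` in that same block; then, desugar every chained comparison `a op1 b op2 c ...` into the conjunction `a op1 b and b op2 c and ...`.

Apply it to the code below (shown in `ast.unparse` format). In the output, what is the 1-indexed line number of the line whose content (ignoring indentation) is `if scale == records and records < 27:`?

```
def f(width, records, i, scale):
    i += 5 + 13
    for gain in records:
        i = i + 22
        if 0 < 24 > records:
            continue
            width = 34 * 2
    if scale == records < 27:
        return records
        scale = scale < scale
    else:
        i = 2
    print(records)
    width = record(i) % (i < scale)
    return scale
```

7

Transformed code:
def f(width, records, i, scale):
    i += 5 + 13
    for gain in records:
        i = i + 22
        if 0 < 24 and 24 > records:
            continue
    if scale == records and records < 27:
        return records
    else:
        i = 2
    print(records)
    width = record(i) % (i < scale)
    return scale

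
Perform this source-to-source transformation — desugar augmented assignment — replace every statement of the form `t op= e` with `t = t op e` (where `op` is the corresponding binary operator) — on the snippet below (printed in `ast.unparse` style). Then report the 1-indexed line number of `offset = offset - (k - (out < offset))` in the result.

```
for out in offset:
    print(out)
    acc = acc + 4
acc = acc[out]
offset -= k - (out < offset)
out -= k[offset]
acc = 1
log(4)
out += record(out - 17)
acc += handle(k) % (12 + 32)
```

5

Transformed code:
for out in offset:
    print(out)
    acc = acc + 4
acc = acc[out]
offset = offset - (k - (out < offset))
out = out - k[offset]
acc = 1
log(4)
out = out + record(out - 17)
acc = acc + handle(k) % (12 + 32)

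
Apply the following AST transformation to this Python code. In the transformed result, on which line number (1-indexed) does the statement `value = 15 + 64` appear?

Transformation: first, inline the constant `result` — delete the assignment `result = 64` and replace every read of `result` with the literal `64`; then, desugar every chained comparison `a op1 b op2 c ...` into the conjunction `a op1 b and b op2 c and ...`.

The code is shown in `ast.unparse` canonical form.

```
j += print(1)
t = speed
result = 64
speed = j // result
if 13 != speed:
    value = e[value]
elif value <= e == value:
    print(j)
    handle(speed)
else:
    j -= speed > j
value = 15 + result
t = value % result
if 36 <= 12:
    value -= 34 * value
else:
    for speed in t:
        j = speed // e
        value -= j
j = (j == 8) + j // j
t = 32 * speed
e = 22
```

Transformed code:
j += print(1)
t = speed
speed = j // 64
if 13 != speed:
    value = e[value]
elif value <= e and e == value:
    print(j)
    handle(speed)
else:
    j -= speed > j
value = 15 + 64
t = value % 64
if 36 <= 12:
    value -= 34 * value
else:
    for speed in t:
        j = speed // e
        value -= j
j = (j == 8) + j // j
t = 32 * speed
e = 22

11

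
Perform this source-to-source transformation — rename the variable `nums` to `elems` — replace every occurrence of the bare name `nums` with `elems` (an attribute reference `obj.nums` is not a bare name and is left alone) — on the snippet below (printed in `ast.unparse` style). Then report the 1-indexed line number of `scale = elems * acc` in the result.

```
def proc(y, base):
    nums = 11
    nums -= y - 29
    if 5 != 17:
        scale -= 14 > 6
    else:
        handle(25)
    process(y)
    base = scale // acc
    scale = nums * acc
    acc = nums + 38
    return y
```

Transformed code:
def proc(y, base):
    elems = 11
    elems -= y - 29
    if 5 != 17:
        scale -= 14 > 6
    else:
        handle(25)
    process(y)
    base = scale // acc
    scale = elems * acc
    acc = elems + 38
    return y

10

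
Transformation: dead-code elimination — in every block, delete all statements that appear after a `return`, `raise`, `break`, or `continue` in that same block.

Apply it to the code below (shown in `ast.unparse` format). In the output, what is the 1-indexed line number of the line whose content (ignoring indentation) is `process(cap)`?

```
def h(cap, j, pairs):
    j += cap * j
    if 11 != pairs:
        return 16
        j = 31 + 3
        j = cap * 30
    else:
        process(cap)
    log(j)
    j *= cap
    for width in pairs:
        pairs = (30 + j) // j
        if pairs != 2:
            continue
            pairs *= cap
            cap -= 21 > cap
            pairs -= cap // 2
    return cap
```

Transformed code:
def h(cap, j, pairs):
    j += cap * j
    if 11 != pairs:
        return 16
    else:
        process(cap)
    log(j)
    j *= cap
    for width in pairs:
        pairs = (30 + j) // j
        if pairs != 2:
            continue
    return cap

6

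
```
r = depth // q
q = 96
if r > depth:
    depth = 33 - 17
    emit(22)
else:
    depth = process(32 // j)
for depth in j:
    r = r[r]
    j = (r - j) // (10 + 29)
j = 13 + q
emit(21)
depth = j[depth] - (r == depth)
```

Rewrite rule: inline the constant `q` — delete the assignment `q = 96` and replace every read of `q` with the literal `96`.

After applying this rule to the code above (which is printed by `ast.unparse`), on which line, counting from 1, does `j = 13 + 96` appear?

10

Transformed code:
r = depth // 96
if r > depth:
    depth = 33 - 17
    emit(22)
else:
    depth = process(32 // j)
for depth in j:
    r = r[r]
    j = (r - j) // (10 + 29)
j = 13 + 96
emit(21)
depth = j[depth] - (r == depth)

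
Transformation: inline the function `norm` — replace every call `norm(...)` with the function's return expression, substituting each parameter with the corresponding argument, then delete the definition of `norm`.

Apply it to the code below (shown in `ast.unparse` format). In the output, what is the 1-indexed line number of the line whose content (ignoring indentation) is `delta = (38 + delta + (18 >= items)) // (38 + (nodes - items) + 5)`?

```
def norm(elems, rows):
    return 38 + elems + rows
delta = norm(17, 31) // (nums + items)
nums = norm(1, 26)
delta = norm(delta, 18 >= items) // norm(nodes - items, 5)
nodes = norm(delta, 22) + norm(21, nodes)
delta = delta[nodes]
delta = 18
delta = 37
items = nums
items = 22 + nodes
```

Transformed code:
delta = (38 + 17 + 31) // (nums + items)
nums = 38 + 1 + 26
delta = (38 + delta + (18 >= items)) // (38 + (nodes - items) + 5)
nodes = 38 + delta + 22 + (38 + 21 + nodes)
delta = delta[nodes]
delta = 18
delta = 37
items = nums
items = 22 + nodes

3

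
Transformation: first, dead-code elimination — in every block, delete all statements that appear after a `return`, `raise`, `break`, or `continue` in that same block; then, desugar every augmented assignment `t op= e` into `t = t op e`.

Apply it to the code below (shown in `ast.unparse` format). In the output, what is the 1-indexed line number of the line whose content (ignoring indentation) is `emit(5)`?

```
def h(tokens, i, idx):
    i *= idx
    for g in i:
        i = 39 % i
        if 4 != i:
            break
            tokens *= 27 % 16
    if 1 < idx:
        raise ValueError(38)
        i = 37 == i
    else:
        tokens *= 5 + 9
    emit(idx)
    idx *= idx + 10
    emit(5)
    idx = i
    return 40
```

Transformed code:
def h(tokens, i, idx):
    i = i * idx
    for g in i:
        i = 39 % i
        if 4 != i:
            break
    if 1 < idx:
        raise ValueError(38)
    else:
        tokens = tokens * (5 + 9)
    emit(idx)
    idx = idx * (idx + 10)
    emit(5)
    idx = i
    return 40

13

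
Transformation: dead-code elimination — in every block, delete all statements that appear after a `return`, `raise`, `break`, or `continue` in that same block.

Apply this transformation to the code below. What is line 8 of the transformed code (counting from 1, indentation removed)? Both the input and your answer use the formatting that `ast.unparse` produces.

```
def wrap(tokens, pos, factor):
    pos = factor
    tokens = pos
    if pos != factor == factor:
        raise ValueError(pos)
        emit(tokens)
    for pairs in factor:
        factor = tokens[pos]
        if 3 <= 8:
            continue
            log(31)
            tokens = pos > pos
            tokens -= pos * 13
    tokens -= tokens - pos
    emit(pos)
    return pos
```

Transformed code:
def wrap(tokens, pos, factor):
    pos = factor
    tokens = pos
    if pos != factor == factor:
        raise ValueError(pos)
    for pairs in factor:
        factor = tokens[pos]
        if 3 <= 8:
            continue
    tokens -= tokens - pos
    emit(pos)
    return pos

if 3 <= 8:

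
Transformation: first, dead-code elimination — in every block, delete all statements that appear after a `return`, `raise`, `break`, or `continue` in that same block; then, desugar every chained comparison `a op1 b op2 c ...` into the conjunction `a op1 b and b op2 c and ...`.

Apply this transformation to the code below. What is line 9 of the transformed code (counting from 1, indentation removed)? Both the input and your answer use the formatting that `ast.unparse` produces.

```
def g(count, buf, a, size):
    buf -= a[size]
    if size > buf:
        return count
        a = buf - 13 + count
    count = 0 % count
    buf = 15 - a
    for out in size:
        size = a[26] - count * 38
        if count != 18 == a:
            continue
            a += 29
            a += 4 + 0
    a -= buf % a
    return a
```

if count != 18 and 18 == a:

Transformed code:
def g(count, buf, a, size):
    buf -= a[size]
    if size > buf:
        return count
    count = 0 % count
    buf = 15 - a
    for out in size:
        size = a[26] - count * 38
        if count != 18 and 18 == a:
            continue
    a -= buf % a
    return a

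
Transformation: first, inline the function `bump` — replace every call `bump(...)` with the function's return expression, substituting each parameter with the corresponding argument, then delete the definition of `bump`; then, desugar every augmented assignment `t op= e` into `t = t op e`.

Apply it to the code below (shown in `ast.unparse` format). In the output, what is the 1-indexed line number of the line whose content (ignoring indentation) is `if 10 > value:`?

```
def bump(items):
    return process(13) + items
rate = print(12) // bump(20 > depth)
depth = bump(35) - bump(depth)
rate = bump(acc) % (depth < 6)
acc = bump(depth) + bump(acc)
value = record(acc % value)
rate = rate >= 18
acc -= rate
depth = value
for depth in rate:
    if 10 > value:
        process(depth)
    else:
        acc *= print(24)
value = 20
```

10

Transformed code:
rate = print(12) // (process(13) + (20 > depth))
depth = process(13) + 35 - (process(13) + depth)
rate = (process(13) + acc) % (depth < 6)
acc = process(13) + depth + (process(13) + acc)
value = record(acc % value)
rate = rate >= 18
acc = acc - rate
depth = value
for depth in rate:
    if 10 > value:
        process(depth)
    else:
        acc = acc * print(24)
value = 20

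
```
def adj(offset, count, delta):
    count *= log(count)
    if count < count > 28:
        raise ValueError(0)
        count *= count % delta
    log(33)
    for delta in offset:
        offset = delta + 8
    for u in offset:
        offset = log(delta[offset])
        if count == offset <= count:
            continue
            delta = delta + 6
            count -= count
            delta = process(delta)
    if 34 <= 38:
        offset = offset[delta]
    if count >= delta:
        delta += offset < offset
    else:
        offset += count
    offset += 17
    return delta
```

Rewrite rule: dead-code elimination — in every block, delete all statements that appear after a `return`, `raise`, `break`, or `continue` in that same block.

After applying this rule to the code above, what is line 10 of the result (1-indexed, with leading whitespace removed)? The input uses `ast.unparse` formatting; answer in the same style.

Transformed code:
def adj(offset, count, delta):
    count *= log(count)
    if count < count > 28:
        raise ValueError(0)
    log(33)
    for delta in offset:
        offset = delta + 8
    for u in offset:
        offset = log(delta[offset])
        if count == offset <= count:
            continue
    if 34 <= 38:
        offset = offset[delta]
    if count >= delta:
        delta += offset < offset
    else:
        offset += count
    offset += 17
    return delta

if count == offset <= count:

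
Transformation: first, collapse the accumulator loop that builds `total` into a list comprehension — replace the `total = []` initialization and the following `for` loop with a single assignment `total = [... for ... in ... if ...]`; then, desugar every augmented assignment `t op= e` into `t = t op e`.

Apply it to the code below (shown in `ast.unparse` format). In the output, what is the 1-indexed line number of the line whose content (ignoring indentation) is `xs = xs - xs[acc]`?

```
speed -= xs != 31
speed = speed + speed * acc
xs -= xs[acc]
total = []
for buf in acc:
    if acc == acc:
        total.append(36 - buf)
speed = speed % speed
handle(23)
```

3

Transformed code:
speed = speed - (xs != 31)
speed = speed + speed * acc
xs = xs - xs[acc]
total = [36 - buf for buf in acc if acc == acc]
speed = speed % speed
handle(23)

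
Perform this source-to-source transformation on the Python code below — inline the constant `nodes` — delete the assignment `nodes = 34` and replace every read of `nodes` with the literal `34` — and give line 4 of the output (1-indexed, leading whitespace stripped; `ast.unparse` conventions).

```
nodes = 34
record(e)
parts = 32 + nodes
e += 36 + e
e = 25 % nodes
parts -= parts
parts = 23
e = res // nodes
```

e = 25 % 34

Transformed code:
record(e)
parts = 32 + 34
e += 36 + e
e = 25 % 34
parts -= parts
parts = 23
e = res // 34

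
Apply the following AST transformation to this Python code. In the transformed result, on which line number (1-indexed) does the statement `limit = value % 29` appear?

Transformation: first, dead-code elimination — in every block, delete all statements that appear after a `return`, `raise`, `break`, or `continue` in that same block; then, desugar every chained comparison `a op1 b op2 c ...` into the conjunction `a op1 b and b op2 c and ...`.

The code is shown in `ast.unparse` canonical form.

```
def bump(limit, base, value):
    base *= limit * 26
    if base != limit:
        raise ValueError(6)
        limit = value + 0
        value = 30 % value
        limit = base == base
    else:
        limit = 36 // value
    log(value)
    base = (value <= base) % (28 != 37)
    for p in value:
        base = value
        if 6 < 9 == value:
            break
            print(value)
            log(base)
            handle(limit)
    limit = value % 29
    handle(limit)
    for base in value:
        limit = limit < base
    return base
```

Transformed code:
def bump(limit, base, value):
    base *= limit * 26
    if base != limit:
        raise ValueError(6)
    else:
        limit = 36 // value
    log(value)
    base = (value <= base) % (28 != 37)
    for p in value:
        base = value
        if 6 < 9 and 9 == value:
            break
    limit = value % 29
    handle(limit)
    for base in value:
        limit = limit < base
    return base

13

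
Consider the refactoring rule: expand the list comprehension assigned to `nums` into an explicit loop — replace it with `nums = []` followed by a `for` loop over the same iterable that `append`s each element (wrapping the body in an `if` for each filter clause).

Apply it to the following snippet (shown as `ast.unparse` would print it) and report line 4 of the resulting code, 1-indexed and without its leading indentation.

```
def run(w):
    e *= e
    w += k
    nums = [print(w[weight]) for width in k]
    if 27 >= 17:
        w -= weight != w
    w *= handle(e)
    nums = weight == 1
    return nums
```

nums = []

Transformed code:
def run(w):
    e *= e
    w += k
    nums = []
    for width in k:
        nums.append(print(w[weight]))
    if 27 >= 17:
        w -= weight != w
    w *= handle(e)
    nums = weight == 1
    return nums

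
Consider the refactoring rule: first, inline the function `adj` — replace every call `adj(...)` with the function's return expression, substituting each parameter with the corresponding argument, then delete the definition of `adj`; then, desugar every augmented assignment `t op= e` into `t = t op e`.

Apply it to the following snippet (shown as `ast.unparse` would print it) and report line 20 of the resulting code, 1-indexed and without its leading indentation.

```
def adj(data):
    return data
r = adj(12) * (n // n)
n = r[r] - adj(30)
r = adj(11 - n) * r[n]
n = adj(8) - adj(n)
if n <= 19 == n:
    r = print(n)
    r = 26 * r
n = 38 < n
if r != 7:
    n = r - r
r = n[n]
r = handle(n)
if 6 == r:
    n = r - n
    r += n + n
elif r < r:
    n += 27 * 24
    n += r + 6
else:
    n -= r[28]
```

Transformed code:
r = 12 * (n // n)
n = r[r] - 30
r = (11 - n) * r[n]
n = 8 - n
if n <= 19 == n:
    r = print(n)
    r = 26 * r
n = 38 < n
if r != 7:
    n = r - r
r = n[n]
r = handle(n)
if 6 == r:
    n = r - n
    r = r + (n + n)
elif r < r:
    n = n + 27 * 24
    n = n + (r + 6)
else:
    n = n - r[28]

n = n - r[28]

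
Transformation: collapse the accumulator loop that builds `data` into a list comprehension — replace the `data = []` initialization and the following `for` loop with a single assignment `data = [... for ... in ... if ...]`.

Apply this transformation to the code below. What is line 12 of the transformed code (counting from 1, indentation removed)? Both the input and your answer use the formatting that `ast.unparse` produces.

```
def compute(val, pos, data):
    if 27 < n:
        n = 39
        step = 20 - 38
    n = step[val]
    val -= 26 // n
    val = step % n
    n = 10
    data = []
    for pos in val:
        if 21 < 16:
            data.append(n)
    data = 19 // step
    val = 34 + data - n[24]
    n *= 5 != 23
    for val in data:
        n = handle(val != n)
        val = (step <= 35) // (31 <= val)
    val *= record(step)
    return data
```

Transformed code:
def compute(val, pos, data):
    if 27 < n:
        n = 39
        step = 20 - 38
    n = step[val]
    val -= 26 // n
    val = step % n
    n = 10
    data = [n for pos in val if 21 < 16]
    data = 19 // step
    val = 34 + data - n[24]
    n *= 5 != 23
    for val in data:
        n = handle(val != n)
        val = (step <= 35) // (31 <= val)
    val *= record(step)
    return data

n *= 5 != 23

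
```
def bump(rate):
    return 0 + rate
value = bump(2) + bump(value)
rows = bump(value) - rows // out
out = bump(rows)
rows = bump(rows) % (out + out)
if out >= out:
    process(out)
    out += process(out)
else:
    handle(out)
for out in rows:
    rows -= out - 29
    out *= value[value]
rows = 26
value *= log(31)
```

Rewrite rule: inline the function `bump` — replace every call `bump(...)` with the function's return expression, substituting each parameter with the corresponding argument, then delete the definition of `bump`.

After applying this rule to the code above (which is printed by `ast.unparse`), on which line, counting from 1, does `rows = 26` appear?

Transformed code:
value = 0 + 2 + (0 + value)
rows = 0 + value - rows // out
out = 0 + rows
rows = (0 + rows) % (out + out)
if out >= out:
    process(out)
    out += process(out)
else:
    handle(out)
for out in rows:
    rows -= out - 29
    out *= value[value]
rows = 26
value *= log(31)

13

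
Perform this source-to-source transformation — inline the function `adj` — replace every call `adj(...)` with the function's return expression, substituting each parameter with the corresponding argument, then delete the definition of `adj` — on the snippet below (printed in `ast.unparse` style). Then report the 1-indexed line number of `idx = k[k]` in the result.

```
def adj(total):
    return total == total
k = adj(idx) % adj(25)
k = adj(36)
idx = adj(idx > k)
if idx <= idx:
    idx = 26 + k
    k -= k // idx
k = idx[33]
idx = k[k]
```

Transformed code:
k = (idx == idx) % (25 == 25)
k = 36 == 36
idx = (idx > k) == (idx > k)
if idx <= idx:
    idx = 26 + k
    k -= k // idx
k = idx[33]
idx = k[k]

8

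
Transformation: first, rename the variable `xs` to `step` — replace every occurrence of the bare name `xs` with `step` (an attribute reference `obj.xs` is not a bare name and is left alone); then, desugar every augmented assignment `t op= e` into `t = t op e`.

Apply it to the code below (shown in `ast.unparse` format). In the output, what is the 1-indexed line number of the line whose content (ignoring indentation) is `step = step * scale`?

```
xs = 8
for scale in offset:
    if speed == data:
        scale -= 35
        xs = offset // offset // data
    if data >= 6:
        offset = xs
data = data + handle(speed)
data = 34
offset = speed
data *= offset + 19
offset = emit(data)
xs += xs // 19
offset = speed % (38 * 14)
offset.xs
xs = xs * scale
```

Transformed code:
step = 8
for scale in offset:
    if speed == data:
        scale = scale - 35
        step = offset // offset // data
    if data >= 6:
        offset = step
data = data + handle(speed)
data = 34
offset = speed
data = data * (offset + 19)
offset = emit(data)
step = step + step // 19
offset = speed % (38 * 14)
offset.xs
step = step * scale

16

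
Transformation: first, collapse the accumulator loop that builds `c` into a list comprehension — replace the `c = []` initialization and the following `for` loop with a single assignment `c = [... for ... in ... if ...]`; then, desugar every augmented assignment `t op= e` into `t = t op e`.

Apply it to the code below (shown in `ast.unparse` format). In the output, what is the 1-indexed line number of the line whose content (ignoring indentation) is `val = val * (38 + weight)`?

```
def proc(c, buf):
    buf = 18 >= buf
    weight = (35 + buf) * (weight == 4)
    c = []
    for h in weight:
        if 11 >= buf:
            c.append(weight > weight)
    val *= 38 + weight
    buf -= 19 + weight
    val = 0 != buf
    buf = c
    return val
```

5

Transformed code:
def proc(c, buf):
    buf = 18 >= buf
    weight = (35 + buf) * (weight == 4)
    c = [weight > weight for h in weight if 11 >= buf]
    val = val * (38 + weight)
    buf = buf - (19 + weight)
    val = 0 != buf
    buf = c
    return val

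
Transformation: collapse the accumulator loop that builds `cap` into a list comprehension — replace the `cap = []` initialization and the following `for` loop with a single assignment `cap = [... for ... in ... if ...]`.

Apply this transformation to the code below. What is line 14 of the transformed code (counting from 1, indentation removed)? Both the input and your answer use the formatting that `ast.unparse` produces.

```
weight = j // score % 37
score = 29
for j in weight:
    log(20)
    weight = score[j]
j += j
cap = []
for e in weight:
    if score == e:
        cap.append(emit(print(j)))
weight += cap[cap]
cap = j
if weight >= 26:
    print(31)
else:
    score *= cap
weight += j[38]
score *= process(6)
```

Transformed code:
weight = j // score % 37
score = 29
for j in weight:
    log(20)
    weight = score[j]
j += j
cap = [emit(print(j)) for e in weight if score == e]
weight += cap[cap]
cap = j
if weight >= 26:
    print(31)
else:
    score *= cap
weight += j[38]
score *= process(6)

weight += j[38]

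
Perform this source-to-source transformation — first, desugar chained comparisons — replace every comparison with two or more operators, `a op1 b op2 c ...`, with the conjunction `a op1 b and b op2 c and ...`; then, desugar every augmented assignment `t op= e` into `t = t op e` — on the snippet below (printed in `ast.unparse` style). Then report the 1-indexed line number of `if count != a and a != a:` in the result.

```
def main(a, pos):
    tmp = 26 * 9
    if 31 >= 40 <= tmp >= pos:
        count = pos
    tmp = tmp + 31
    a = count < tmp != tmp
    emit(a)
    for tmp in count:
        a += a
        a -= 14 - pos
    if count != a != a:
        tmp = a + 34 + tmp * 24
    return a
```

Transformed code:
def main(a, pos):
    tmp = 26 * 9
    if 31 >= 40 and 40 <= tmp and (tmp >= pos):
        count = pos
    tmp = tmp + 31
    a = count < tmp and tmp != tmp
    emit(a)
    for tmp in count:
        a = a + a
        a = a - (14 - pos)
    if count != a and a != a:
        tmp = a + 34 + tmp * 24
    return a

11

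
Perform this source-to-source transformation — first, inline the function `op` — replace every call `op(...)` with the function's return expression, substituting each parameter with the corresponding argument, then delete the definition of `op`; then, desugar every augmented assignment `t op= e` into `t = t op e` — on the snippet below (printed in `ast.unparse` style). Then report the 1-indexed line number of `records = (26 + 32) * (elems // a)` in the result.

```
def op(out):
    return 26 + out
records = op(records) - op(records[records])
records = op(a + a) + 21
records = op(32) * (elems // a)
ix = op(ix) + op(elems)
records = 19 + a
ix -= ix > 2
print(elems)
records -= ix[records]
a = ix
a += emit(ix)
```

3

Transformed code:
records = 26 + records - (26 + records[records])
records = 26 + (a + a) + 21
records = (26 + 32) * (elems // a)
ix = 26 + ix + (26 + elems)
records = 19 + a
ix = ix - (ix > 2)
print(elems)
records = records - ix[records]
a = ix
a = a + emit(ix)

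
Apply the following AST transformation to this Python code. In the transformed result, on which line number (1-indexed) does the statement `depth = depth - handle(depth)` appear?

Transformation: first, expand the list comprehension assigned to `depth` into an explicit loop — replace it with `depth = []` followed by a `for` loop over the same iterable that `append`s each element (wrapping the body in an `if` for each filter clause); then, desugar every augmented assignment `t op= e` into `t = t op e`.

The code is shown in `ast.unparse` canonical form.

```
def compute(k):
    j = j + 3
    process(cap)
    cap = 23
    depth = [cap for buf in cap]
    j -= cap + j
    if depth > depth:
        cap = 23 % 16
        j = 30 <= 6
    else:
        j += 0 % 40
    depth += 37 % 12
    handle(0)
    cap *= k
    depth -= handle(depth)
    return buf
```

17

Transformed code:
def compute(k):
    j = j + 3
    process(cap)
    cap = 23
    depth = []
    for buf in cap:
        depth.append(cap)
    j = j - (cap + j)
    if depth > depth:
        cap = 23 % 16
        j = 30 <= 6
    else:
        j = j + 0 % 40
    depth = depth + 37 % 12
    handle(0)
    cap = cap * k
    depth = depth - handle(depth)
    return buf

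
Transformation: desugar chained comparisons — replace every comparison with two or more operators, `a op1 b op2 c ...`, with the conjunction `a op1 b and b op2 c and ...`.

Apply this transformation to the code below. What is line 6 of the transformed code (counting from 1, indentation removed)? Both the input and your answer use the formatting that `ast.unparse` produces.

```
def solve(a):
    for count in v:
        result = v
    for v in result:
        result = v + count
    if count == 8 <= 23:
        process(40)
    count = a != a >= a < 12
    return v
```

if count == 8 and 8 <= 23:

Transformed code:
def solve(a):
    for count in v:
        result = v
    for v in result:
        result = v + count
    if count == 8 and 8 <= 23:
        process(40)
    count = a != a and a >= a and (a < 12)
    return v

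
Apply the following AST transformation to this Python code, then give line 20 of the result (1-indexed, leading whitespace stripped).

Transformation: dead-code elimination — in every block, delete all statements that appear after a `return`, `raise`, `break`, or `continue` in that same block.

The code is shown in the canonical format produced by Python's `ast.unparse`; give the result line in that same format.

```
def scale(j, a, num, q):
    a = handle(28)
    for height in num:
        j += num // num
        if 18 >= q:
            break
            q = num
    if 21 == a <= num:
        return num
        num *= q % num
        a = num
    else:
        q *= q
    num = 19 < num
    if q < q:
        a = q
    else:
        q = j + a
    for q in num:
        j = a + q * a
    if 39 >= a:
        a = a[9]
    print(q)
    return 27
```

Transformed code:
def scale(j, a, num, q):
    a = handle(28)
    for height in num:
        j += num // num
        if 18 >= q:
            break
    if 21 == a <= num:
        return num
    else:
        q *= q
    num = 19 < num
    if q < q:
        a = q
    else:
        q = j + a
    for q in num:
        j = a + q * a
    if 39 >= a:
        a = a[9]
    print(q)
    return 27

print(q)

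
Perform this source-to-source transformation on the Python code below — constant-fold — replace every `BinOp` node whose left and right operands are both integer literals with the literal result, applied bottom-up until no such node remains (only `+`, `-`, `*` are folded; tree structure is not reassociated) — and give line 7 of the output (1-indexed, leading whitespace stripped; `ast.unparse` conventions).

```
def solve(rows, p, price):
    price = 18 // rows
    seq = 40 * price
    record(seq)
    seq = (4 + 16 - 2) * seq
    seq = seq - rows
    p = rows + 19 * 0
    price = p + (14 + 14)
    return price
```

p = rows + 0

Transformed code:
def solve(rows, p, price):
    price = 18 // rows
    seq = 40 * price
    record(seq)
    seq = 18 * seq
    seq = seq - rows
    p = rows + 0
    price = p + 28
    return price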